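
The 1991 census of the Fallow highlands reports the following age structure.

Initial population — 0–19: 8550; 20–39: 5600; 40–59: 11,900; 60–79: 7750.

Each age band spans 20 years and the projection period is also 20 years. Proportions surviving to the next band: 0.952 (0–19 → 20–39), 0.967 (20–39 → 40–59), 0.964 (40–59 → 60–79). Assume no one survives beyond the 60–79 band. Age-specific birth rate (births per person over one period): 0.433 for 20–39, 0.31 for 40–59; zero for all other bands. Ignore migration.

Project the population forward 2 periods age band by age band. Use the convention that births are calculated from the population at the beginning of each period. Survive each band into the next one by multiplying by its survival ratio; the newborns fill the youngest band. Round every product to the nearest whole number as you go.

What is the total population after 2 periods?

Numbering the groups 1..4 from youngest to oldest:
After projecting period 1:
Births: 5600 × 0.433 = 2425  |  11900 × 0.31 = 3689 — total 6114
Group 2: 8550 × 0.952 = 8140
Group 3: 5600 × 0.967 = 5415
Group 4: 11900 × 0.964 = 11472
Population now: 0–19=6114, 20–39=8140, 40–59=5415, 60–79=11472
After projecting period 2:
Births: 8140 × 0.433 = 3525  |  5415 × 0.31 = 1679 — total 5204
Group 2: 6114 × 0.952 = 5821
Group 3: 8140 × 0.967 = 7871
Group 4: 5415 × 0.964 = 5220
Population now: 0–19=5204, 20–39=5821, 40–59=7871, 60–79=5220
Total after period 2: 5204 + 5821 + 7871 + 5220 = 24116

24116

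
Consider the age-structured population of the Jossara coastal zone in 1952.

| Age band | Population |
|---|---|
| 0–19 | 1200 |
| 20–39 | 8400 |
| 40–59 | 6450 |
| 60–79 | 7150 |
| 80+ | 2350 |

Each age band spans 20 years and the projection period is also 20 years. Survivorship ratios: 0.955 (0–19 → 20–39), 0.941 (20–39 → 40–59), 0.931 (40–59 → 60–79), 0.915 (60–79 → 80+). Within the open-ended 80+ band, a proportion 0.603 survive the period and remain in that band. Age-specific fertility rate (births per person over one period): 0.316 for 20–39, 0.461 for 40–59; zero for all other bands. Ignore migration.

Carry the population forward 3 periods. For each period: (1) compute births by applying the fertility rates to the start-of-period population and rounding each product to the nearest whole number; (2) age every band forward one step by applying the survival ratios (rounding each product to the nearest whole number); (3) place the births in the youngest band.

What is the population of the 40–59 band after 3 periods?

[period 1]
Births: 8400 * 0.316 = 2654  |  6450 * 0.461 = 2973 — total 5627
20–39: 1200 * 0.955 = 1146
40–59: 8400 * 0.941 = 7904
60–79: 6450 * 0.931 = 6005
80+: 7150 * 0.915 + 2350 * 0.603 = 6542 + 1417 = 7959
Giving 5627 / 1146 / 7904 / 6005 / 7959.
[period 2]
Births: 1146 * 0.316 = 362  |  7904 * 0.461 = 3644 — total 4006
20–39: 5627 * 0.955 = 5374
40–59: 1146 * 0.941 = 1078
60–79: 7904 * 0.931 = 7359
80+: 6005 * 0.915 + 7959 * 0.603 = 5495 + 4799 = 10294
Giving 4006 / 5374 / 1078 / 7359 / 10294.
[period 3]
Births: 5374 * 0.316 = 1698  |  1078 * 0.461 = 497 — total 2195
20–39: 4006 * 0.955 = 3826
40–59: 5374 * 0.941 = 5057
60–79: 1078 * 0.931 = 1004
80+: 7359 * 0.915 + 10294 * 0.603 = 6733 + 6207 = 12940
Giving 2195 / 3826 / 5057 / 1004 / 12940.

5057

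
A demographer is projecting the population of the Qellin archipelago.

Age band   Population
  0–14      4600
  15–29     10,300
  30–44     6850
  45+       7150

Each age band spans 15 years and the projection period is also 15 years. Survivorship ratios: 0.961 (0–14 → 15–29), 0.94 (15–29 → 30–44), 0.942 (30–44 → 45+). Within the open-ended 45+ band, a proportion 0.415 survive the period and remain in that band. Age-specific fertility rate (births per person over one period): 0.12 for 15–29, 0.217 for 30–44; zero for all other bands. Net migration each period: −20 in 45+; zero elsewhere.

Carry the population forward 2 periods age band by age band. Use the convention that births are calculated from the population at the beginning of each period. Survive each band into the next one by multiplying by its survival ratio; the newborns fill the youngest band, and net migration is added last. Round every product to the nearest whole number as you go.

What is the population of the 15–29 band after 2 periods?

2616

Call the groups 1 to 4, youngest first.
Period 1:
Births: 10300 × 0.12 = 1236 ; 6850 × 0.217 = 1486 ⇒ total 2722
Group 2: 4600 × 0.961 = 4421
Group 3: 10300 × 0.94 = 9682
Group 4: 6850 × 0.942 + 7150 × 0.415 = 6453 + 2967 = 9420
Net migration: Group 4 − 20 → 9400
End of period: [2722, 4421, 9682, 9400]
Period 2:
Births: 4421 × 0.12 = 531 ; 9682 × 0.217 = 2101 ⇒ total 2632
Group 2: 2722 × 0.961 = 2616
Group 3: 4421 × 0.94 = 4156
Group 4: 9682 × 0.942 + 9400 × 0.415 = 9120 + 3901 = 13021
Net migration: Group 4 − 20 → 13001
End of period: [2632, 2616, 4156, 13001]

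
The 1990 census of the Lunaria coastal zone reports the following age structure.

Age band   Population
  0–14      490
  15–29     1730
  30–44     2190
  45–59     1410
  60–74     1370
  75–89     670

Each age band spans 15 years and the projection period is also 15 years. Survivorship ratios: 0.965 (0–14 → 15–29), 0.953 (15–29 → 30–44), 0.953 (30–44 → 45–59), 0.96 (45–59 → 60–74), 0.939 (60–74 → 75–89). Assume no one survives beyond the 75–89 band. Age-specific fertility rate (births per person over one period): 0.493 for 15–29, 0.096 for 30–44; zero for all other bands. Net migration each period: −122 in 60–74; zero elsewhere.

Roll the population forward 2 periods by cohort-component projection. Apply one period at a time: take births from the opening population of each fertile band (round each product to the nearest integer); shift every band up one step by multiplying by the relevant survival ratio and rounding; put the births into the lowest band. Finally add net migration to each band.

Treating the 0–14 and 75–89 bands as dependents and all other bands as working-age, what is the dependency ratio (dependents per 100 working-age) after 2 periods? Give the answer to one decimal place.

Numbering the groups 1..6 from youngest to oldest:
[period 1]
Births: 1730 * 0.493 = 853, 2190 * 0.096 = 210 — total 1063
Group 2: 490 * 0.965 = 473
Group 3: 1730 * 0.953 = 1649
Group 4: 2190 * 0.953 = 2087
Group 5: 1410 * 0.96 = 1354
Group 6: 1370 * 0.939 = 1286
Net migration: Group 5 − 122 → 1232
End of period: [1063, 473, 1649, 2087, 1232, 1286]
[period 2]
Births: 473 * 0.493 = 233, 1649 * 0.096 = 158 — total 391
Group 2: 1063 * 0.965 = 1026
Group 3: 473 * 0.953 = 451
Group 4: 1649 * 0.953 = 1571
Group 5: 2087 * 0.96 = 2004
Group 6: 1232 * 0.939 = 1157
Net migration: Group 5 − 122 → 1882
End of period: [391, 1026, 451, 1571, 1882, 1157]
Dependents (band 0–14 + band 75–89) = 391 + 1157 = 1548; working-age = 4930; ratio = 1548/4930 × 100 = 31.4

31.4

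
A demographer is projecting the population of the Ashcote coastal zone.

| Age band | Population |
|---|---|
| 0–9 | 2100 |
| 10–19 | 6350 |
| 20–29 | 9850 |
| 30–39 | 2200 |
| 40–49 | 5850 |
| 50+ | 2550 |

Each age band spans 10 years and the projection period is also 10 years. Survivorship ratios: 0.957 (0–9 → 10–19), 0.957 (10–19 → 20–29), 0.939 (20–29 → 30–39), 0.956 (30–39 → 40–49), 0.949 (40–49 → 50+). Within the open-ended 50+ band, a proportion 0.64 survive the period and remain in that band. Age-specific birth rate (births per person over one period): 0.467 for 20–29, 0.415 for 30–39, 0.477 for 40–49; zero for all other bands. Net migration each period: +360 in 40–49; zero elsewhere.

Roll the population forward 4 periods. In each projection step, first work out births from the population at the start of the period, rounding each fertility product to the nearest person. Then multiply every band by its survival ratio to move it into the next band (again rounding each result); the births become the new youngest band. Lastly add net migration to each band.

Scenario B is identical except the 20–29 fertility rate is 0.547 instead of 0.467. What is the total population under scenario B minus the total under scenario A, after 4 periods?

2273

(Bands numbered youngest = 1 to oldest = 6.)
Period 1:
Births: 9850 × 0.467 = 4600 ; 2200 × 0.415 = 913 ; 5850 × 0.477 = 2790 ⇒ total 8303
Band 2: 2100 × 0.957 = 2010
Band 3: 6350 × 0.957 = 6077
Band 4: 9850 × 0.939 = 9249
Band 5: 2200 × 0.956 = 2103
Band 6: 5850 × 0.949 + 2550 × 0.64 = 5552 + 1632 = 7184
Net migration: Band 5 + 360 → 2463
Giving 8303 / 2010 / 6077 / 9249 / 2463 / 7184.
Period 2:
Births: 6077 × 0.467 = 2838 ; 9249 × 0.415 = 3838 ; 2463 × 0.477 = 1175 ⇒ total 7851
Band 2: 8303 × 0.957 = 7946
Band 3: 2010 × 0.957 = 1924
Band 4: 6077 × 0.939 = 5706
Band 5: 9249 × 0.956 = 8842
Band 6: 2463 × 0.949 + 7184 × 0.64 = 2337 + 4598 = 6935
Net migration: Band 5 + 360 → 9202
Giving 7851 / 7946 / 1924 / 5706 / 9202 / 6935.
Period 3:
Births: 1924 × 0.467 = 899 ; 5706 × 0.415 = 2368 ; 9202 × 0.477 = 4389 ⇒ total 7656
Band 2: 7851 × 0.957 = 7513
Band 3: 7946 × 0.957 = 7604
Band 4: 1924 × 0.939 = 1807
Band 5: 5706 × 0.956 = 5455
Band 6: 9202 × 0.949 + 6935 × 0.64 = 8733 + 4438 = 13171
Net migration: Band 5 + 360 → 5815
Giving 7656 / 7513 / 7604 / 1807 / 5815 / 13171.
Period 4:
Births: 7604 × 0.467 = 3551 ; 1807 × 0.415 = 750 ; 5815 × 0.477 = 2774 ⇒ total 7075
Band 2: 7656 × 0.957 = 7327
Band 3: 7513 × 0.957 = 7190
Band 4: 7604 × 0.939 = 7140
Band 5: 1807 × 0.956 = 1727
Band 6: 5815 × 0.949 + 13171 × 0.64 = 5518 + 8429 = 13947
Net migration: Band 5 + 360 → 2087
Giving 7075 / 7327 / 7190 / 7140 / 2087 / 13947.
Scenario A total after 4 periods: 44766
Scenario B projection —
Period 1:
Births: 9850 × 0.547 = 5388 ; 2200 × 0.415 = 913 ; 5850 × 0.477 = 2790 ⇒ total 9091
Band 2: 2100 × 0.957 = 2010
Band 3: 6350 × 0.957 = 6077
Band 4: 9850 × 0.939 = 9249
Band 5: 2200 × 0.956 = 2103
Band 6: 5850 × 0.949 + 2550 × 0.64 = 5552 + 1632 = 7184
Net migration: Band 5 + 360 → 2463
Giving 9091 / 2010 / 6077 / 9249 / 2463 / 7184.
Period 2:
Births: 6077 × 0.547 = 3324 ; 9249 × 0.415 = 3838 ; 2463 × 0.477 = 1175 ⇒ total 8337
Band 2: 9091 × 0.957 = 8700
Band 3: 2010 × 0.957 = 1924
Band 4: 6077 × 0.939 = 5706
Band 5: 9249 × 0.956 = 8842
Band 6: 2463 × 0.949 + 7184 × 0.64 = 2337 + 4598 = 6935
Net migration: Band 5 + 360 → 9202
Giving 8337 / 8700 / 1924 / 5706 / 9202 / 6935.
Period 3:
Births: 1924 × 0.547 = 1052 ; 5706 × 0.415 = 2368 ; 9202 × 0.477 = 4389 ⇒ total 7809
Band 2: 8337 × 0.957 = 7979
Band 3: 8700 × 0.957 = 8326
Band 4: 1924 × 0.939 = 1807
Band 5: 5706 × 0.956 = 5455
Band 6: 9202 × 0.949 + 6935 × 0.64 = 8733 + 4438 = 13171
Net migration: Band 5 + 360 → 5815
Giving 7809 / 7979 / 8326 / 1807 / 5815 / 13171.
Period 4:
Births: 8326 × 0.547 = 4554 ; 1807 × 0.415 = 750 ; 5815 × 0.477 = 2774 ⇒ total 8078
Band 2: 7809 × 0.957 = 7473
Band 3: 7979 × 0.957 = 7636
Band 4: 8326 × 0.939 = 7818
Band 5: 1807 × 0.956 = 1727
Band 6: 5815 × 0.949 + 13171 × 0.64 = 5518 + 8429 = 13947
Net migration: Band 5 + 360 → 2087
Giving 8078 / 7473 / 7636 / 7818 / 2087 / 13947.
Scenario B total after 4 periods: 47039
Difference B − A = 47039 − 44766 = 2273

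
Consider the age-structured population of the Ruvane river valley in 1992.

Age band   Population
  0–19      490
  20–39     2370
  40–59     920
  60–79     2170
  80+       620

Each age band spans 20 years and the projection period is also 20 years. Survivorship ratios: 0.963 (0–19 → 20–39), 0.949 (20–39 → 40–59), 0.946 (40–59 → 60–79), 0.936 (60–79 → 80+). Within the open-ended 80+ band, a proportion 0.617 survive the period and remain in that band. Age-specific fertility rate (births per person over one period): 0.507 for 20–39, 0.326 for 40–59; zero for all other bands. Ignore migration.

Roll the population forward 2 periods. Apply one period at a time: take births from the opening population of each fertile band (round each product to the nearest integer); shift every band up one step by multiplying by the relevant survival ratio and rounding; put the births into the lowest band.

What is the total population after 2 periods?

Call the bands 1 to 5, youngest first.
After projecting period 1:
Births: 2370 * 0.507 = 1202, 920 * 0.326 = 300 — total 1502
Band 2: 490 * 0.963 = 472
Band 3: 2370 * 0.949 = 2249
Band 4: 920 * 0.946 = 870
Band 5: 2170 * 0.936 + 620 * 0.617 = 2031 + 383 = 2414
→ [1502, 472, 2249, 870, 2414]
After projecting period 2:
Births: 472 * 0.507 = 239, 2249 * 0.326 = 733 — total 972
Band 2: 1502 * 0.963 = 1446
Band 3: 472 * 0.949 = 448
Band 4: 2249 * 0.946 = 2128
Band 5: 870 * 0.936 + 2414 * 0.617 = 814 + 1489 = 2303
→ [972, 1446, 448, 2128, 2303]
Total after period 2: 972 + 1446 + 448 + 2128 + 2303 = 7297

7297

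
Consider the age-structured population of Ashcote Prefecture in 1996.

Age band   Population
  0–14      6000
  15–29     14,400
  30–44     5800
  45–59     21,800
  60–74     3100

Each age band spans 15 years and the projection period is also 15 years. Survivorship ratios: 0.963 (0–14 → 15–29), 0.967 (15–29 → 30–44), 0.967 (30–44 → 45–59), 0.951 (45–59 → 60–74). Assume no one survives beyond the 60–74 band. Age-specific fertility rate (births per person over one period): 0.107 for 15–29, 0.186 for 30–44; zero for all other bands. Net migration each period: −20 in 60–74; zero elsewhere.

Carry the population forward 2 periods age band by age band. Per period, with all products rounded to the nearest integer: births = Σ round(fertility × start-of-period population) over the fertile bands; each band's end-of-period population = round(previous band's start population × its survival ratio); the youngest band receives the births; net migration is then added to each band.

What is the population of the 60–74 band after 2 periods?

5314

Call the groups 1 to 5, youngest first.
— Period 1 —
Births: 14400 * 0.107 = 1541, 5800 * 0.186 = 1079 — total 2620
Group 2: 6000 * 0.963 = 5778
Group 3: 14400 * 0.967 = 13925
Group 4: 5800 * 0.967 = 5609
Group 5: 21800 * 0.951 = 20732
Net migration: Group 5 − 20 → 20712
→ [2620, 5778, 13925, 5609, 20712]
— Period 2 —
Births: 5778 * 0.107 = 618, 13925 * 0.186 = 2590 — total 3208
Group 2: 2620 * 0.963 = 2523
Group 3: 5778 * 0.967 = 5587
Group 4: 13925 * 0.967 = 13465
Group 5: 5609 * 0.951 = 5334
Net migration: Group 5 − 20 → 5314
→ [3208, 2523, 5587, 13465, 5314]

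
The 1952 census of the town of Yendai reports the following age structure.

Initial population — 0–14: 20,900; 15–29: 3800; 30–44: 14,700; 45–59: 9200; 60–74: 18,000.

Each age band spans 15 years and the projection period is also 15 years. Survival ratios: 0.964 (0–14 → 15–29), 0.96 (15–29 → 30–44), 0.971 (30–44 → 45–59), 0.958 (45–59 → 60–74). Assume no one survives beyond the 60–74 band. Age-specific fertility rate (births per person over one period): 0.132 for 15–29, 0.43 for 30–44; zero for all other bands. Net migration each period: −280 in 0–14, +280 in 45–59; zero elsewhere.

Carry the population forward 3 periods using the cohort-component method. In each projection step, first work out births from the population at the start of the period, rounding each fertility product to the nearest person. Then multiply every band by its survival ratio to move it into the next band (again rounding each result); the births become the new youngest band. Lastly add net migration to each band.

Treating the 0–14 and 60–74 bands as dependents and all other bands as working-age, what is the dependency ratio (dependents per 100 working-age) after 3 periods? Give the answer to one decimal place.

43.3

— Period 1 —
Births: 3800 * 0.132 = 502  |  14700 * 0.43 = 6321 → total 6823
15–29: 20900 * 0.964 = 20148
30–44: 3800 * 0.96 = 3648
45–59: 14700 * 0.971 = 14274
60–74: 9200 * 0.958 = 8814
Net migration: 0–14 − 280 → 6543; 45–59 + 280 → 14554
→ [6543, 20148, 3648, 14554, 8814]
— Period 2 —
Births: 20148 * 0.132 = 2660  |  3648 * 0.43 = 1569 → total 4229
15–29: 6543 * 0.964 = 6307
30–44: 20148 * 0.96 = 19342
45–59: 3648 * 0.971 = 3542
60–74: 14554 * 0.958 = 13943
Net migration: 0–14 − 280 → 3949; 45–59 + 280 → 3822
→ [3949, 6307, 19342, 3822, 13943]
— Period 3 —
Births: 6307 * 0.132 = 833  |  19342 * 0.43 = 8317 → total 9150
15–29: 3949 * 0.964 = 3807
30–44: 6307 * 0.96 = 6055
45–59: 19342 * 0.971 = 18781
60–74: 3822 * 0.958 = 3661
Net migration: 0–14 − 280 → 8870; 45–59 + 280 → 19061
→ [8870, 3807, 6055, 19061, 3661]
Dependents (band 0–14 + band 60–74) = 8870 + 3661 = 12531; working-age = 28923; ratio = 12531/28923 × 100 = 43.3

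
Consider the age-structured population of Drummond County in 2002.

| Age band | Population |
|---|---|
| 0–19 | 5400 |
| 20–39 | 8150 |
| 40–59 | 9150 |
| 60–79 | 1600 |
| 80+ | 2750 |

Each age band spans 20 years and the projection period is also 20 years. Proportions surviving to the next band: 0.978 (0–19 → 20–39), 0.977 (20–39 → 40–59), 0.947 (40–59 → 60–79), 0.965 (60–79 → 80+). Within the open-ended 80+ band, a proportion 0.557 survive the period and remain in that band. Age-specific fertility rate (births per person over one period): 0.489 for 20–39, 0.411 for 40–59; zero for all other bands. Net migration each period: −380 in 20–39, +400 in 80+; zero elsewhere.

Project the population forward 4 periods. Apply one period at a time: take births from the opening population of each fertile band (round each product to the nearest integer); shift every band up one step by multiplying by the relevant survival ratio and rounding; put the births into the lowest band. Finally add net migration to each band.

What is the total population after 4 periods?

34474

Period 1:
Births: 8150 × 0.489 = 3985, 9150 × 0.411 = 3761 → total 7746
20–39: 5400 × 0.978 = 5281
40–59: 8150 × 0.977 = 7963
60–79: 9150 × 0.947 = 8665
80+: 1600 × 0.965 + 2750 × 0.557 = 1544 + 1532 = 3076
Net migration: 20–39 − 380 → 4901; 80+ + 400 → 3476
Population now: 0–19=7746, 20–39=4901, 40–59=7963, 60–79=8665, 80+=3476
Period 2:
Births: 4901 × 0.489 = 2397, 7963 × 0.411 = 3273 → total 5670
20–39: 7746 × 0.978 = 7576
40–59: 4901 × 0.977 = 4788
60–79: 7963 × 0.947 = 7541
80+: 8665 × 0.965 + 3476 × 0.557 = 8362 + 1936 = 10298
Net migration: 20–39 − 380 → 7196; 80+ + 400 → 10698
Population now: 0–19=5670, 20–39=7196, 40–59=4788, 60–79=7541, 80+=10698
Period 3:
Births: 7196 × 0.489 = 3519, 4788 × 0.411 = 1968 → total 5487
20–39: 5670 × 0.978 = 5545
40–59: 7196 × 0.977 = 7030
60–79: 4788 × 0.947 = 4534
80+: 7541 × 0.965 + 10698 × 0.557 = 7277 + 5959 = 13236
Net migration: 20–39 − 380 → 5165; 80+ + 400 → 13636
Population now: 0–19=5487, 20–39=5165, 40–59=7030, 60–79=4534, 80+=13636
Period 4:
Births: 5165 × 0.489 = 2526, 7030 × 0.411 = 2889 → total 5415
20–39: 5487 × 0.978 = 5366
40–59: 5165 × 0.977 = 5046
60–79: 7030 × 0.947 = 6657
80+: 4534 × 0.965 + 13636 × 0.557 = 4375 + 7595 = 11970
Net migration: 20–39 − 380 → 4986; 80+ + 400 → 12370
Population now: 0–19=5415, 20–39=4986, 40–59=5046, 60–79=6657, 80+=12370
Total after period 4: 5415 + 4986 + 5046 + 6657 + 12370 = 34474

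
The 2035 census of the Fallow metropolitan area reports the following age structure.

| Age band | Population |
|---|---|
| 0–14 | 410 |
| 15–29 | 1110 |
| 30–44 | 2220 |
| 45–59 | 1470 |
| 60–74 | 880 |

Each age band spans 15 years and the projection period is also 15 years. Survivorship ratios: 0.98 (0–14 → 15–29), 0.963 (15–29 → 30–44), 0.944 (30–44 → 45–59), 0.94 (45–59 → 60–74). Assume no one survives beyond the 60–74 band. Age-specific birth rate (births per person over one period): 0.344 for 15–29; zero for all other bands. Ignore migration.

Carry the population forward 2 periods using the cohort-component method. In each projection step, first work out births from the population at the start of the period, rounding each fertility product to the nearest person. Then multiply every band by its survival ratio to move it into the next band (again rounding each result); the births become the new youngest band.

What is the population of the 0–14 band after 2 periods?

138

— Period 1 —
Births: 1110 × 0.344 = 382
15–29: 410 × 0.98 = 402
30–44: 1110 × 0.963 = 1069
45–59: 2220 × 0.944 = 2096
60–74: 1470 × 0.94 = 1382
→ [382, 402, 1069, 2096, 1382]
— Period 2 —
Births: 402 × 0.344 = 138
15–29: 382 × 0.98 = 374
30–44: 402 × 0.963 = 387
45–59: 1069 × 0.944 = 1009
60–74: 2096 × 0.94 = 1970
→ [138, 374, 387, 1009, 1970]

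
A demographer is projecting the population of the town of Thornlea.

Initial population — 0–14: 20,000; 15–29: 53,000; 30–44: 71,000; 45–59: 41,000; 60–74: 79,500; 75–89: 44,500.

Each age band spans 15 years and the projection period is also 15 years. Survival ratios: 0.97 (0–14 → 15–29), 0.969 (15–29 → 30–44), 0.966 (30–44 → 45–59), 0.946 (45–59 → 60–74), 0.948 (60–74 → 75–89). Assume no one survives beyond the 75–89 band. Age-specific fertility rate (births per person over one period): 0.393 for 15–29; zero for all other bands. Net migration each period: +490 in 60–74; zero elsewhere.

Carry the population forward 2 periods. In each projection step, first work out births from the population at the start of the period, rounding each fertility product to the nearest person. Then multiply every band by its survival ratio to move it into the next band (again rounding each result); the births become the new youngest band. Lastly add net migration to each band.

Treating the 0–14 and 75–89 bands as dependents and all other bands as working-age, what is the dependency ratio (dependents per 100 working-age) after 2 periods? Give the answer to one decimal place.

Let band 1 be 0–14 through band 6 = 75–89.
Period 1:
Births: 53000 × 0.393 = 20829
Band 2: 20000 × 0.97 = 19400
Band 3: 53000 × 0.969 = 51357
Band 4: 71000 × 0.966 = 68586
Band 5: 41000 × 0.946 = 38786
Band 6: 79500 × 0.948 = 75366
Net migration: Band 5 + 490 → 39276
End of period: [20829, 19400, 51357, 68586, 39276, 75366]
Period 2:
Births: 19400 × 0.393 = 7624
Band 2: 20829 × 0.97 = 20204
Band 3: 19400 × 0.969 = 18799
Band 4: 51357 × 0.966 = 49611
Band 5: 68586 × 0.946 = 64882
Band 6: 39276 × 0.948 = 37234
Net migration: Band 5 + 490 → 65372
End of period: [7624, 20204, 18799, 49611, 65372, 37234]
Dependents (band 0–14 + band 75–89) = 7624 + 37234 = 44858; working-age = 153986; ratio = 44858/153986 × 100 = 29.1

29.1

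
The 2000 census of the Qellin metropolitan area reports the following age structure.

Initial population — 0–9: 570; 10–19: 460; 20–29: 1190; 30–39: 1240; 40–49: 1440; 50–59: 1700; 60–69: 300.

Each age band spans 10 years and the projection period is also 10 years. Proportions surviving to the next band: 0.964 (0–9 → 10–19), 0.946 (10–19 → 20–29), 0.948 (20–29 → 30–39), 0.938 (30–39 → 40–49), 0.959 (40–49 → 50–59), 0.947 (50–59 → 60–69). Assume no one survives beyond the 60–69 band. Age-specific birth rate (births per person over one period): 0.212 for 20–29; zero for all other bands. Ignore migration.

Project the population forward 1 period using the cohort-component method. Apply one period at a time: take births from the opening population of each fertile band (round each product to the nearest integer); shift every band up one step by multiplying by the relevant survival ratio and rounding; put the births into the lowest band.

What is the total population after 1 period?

6518

— Period 1 —
Births: 1190 × 0.212 = 252
10–19: 570 × 0.964 = 549
20–29: 460 × 0.946 = 435
30–39: 1190 × 0.948 = 1128
40–49: 1240 × 0.938 = 1163
50–59: 1440 × 0.959 = 1381
60–69: 1700 × 0.947 = 1610
→ [252, 549, 435, 1128, 1163, 1381, 1610]
Total after period 1: 252 + 549 + 435 + 1128 + 1163 + 1381 + 1610 = 6518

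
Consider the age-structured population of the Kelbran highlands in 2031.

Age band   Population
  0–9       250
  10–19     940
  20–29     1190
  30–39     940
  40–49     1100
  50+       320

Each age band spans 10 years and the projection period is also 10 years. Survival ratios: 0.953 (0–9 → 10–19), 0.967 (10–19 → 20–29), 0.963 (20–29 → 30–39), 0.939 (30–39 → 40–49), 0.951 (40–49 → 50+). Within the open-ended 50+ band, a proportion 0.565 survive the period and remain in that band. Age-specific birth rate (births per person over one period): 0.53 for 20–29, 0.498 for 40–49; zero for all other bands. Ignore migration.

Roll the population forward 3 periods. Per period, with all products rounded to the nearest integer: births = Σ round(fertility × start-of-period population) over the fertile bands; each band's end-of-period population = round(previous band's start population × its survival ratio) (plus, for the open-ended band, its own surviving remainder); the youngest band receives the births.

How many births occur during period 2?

922

After projecting period 1:
Births: 1190 * 0.53 = 631 ; 1100 * 0.498 = 548 → total 1179
10–19: 250 * 0.953 = 238
20–29: 940 * 0.967 = 909
30–39: 1190 * 0.963 = 1146
40–49: 940 * 0.939 = 883
50+: 1100 * 0.951 + 320 * 0.565 = 1046 + 181 = 1227
End of period: [1179, 238, 909, 1146, 883, 1227]
After projecting period 2:
Births: 909 * 0.53 = 482 ; 883 * 0.498 = 440 → total 922
10–19: 1179 * 0.953 = 1124
20–29: 238 * 0.967 = 230
30–39: 909 * 0.963 = 875
40–49: 1146 * 0.939 = 1076
50+: 883 * 0.951 + 1227 * 0.565 = 840 + 693 = 1533
End of period: [922, 1124, 230, 875, 1076, 1533]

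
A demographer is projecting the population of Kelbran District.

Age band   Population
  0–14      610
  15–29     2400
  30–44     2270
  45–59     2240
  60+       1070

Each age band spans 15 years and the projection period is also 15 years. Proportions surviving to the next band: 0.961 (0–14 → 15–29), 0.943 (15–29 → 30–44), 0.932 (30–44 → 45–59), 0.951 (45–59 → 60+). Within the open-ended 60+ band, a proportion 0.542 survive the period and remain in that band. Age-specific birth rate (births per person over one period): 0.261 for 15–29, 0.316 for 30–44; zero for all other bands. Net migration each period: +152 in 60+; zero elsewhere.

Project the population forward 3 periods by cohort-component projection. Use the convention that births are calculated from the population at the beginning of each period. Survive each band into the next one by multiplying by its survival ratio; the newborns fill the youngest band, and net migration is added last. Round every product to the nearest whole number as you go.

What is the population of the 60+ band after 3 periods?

After projecting period 1:
Births: 2400 × 0.261 = 626  |  2270 × 0.316 = 717 ⇒ total 1343
15–29: 610 × 0.961 = 586
30–44: 2400 × 0.943 = 2263
45–59: 2270 × 0.932 = 2116
60+: 2240 × 0.951 + 1070 × 0.542 = 2130 + 580 = 2710
Net migration: 60+ + 152 → 2862
End of period: [1343, 586, 2263, 2116, 2862]
After projecting period 2:
Births: 586 × 0.261 = 153  |  2263 × 0.316 = 715 ⇒ total 868
15–29: 1343 × 0.961 = 1291
30–44: 586 × 0.943 = 553
45–59: 2263 × 0.932 = 2109
60+: 2116 × 0.951 + 2862 × 0.542 = 2012 + 1551 = 3563
Net migration: 60+ + 152 → 3715
End of period: [868, 1291, 553, 2109, 3715]
After projecting period 3:
Births: 1291 × 0.261 = 337  |  553 × 0.316 = 175 ⇒ total 512
15–29: 868 × 0.961 = 834
30–44: 1291 × 0.943 = 1217
45–59: 553 × 0.932 = 515
60+: 2109 × 0.951 + 3715 × 0.542 = 2006 + 2014 = 4020
Net migration: 60+ + 152 → 4172
End of period: [512, 834, 1217, 515, 4172]

4172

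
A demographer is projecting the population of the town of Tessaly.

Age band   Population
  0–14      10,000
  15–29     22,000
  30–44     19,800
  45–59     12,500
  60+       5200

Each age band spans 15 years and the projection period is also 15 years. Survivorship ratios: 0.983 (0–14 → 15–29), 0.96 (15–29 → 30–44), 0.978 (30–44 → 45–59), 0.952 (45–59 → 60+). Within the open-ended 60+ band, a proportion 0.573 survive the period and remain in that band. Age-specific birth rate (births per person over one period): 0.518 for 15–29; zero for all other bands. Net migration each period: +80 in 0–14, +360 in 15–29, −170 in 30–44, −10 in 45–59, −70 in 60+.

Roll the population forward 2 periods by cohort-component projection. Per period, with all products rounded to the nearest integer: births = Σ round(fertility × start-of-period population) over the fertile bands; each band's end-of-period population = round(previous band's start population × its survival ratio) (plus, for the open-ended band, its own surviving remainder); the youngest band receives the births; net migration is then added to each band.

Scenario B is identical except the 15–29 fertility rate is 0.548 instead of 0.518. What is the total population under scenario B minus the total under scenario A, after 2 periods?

955

Period 1.
Births: 22000 × 0.518 = 11396
15–29: 10000 × 0.983 = 9830
30–44: 22000 × 0.96 = 21120
45–59: 19800 × 0.978 = 19364
60+: 12500 × 0.952 + 5200 × 0.573 = 11900 + 2980 = 14880
Net migration: 0–14 + 80 → 11476; 15–29 + 360 → 10190; 30–44 − 170 → 20950; 45–59 − 10 → 19354; 60+ − 70 → 14810
End of period: [11476, 10190, 20950, 19354, 14810]
Period 2.
Births: 10190 × 0.518 = 5278
15–29: 11476 × 0.983 = 11281
30–44: 10190 × 0.96 = 9782
45–59: 20950 × 0.978 = 20489
60+: 19354 × 0.952 + 14810 × 0.573 = 18425 + 8486 = 26911
Net migration: 0–14 + 80 → 5358; 15–29 + 360 → 11641; 30–44 − 170 → 9612; 45–59 − 10 → 20479; 60+ − 70 → 26841
End of period: [5358, 11641, 9612, 20479, 26841]
Scenario A total after 2 periods: 73931
Scenario B projection —
Period 1.
Births: 22000 × 0.548 = 12056
15–29: 10000 × 0.983 = 9830
30–44: 22000 × 0.96 = 21120
45–59: 19800 × 0.978 = 19364
60+: 12500 × 0.952 + 5200 × 0.573 = 11900 + 2980 = 14880
Net migration: 0–14 + 80 → 12136; 15–29 + 360 → 10190; 30–44 − 170 → 20950; 45–59 − 10 → 19354; 60+ − 70 → 14810
End of period: [12136, 10190, 20950, 19354, 14810]
Period 2.
Births: 10190 × 0.548 = 5584
15–29: 12136 × 0.983 = 11930
30–44: 10190 × 0.96 = 9782
45–59: 20950 × 0.978 = 20489
60+: 19354 × 0.952 + 14810 × 0.573 = 18425 + 8486 = 26911
Net migration: 0–14 + 80 → 5664; 15–29 + 360 → 12290; 30–44 − 170 → 9612; 45–59 − 10 → 20479; 60+ − 70 → 26841
End of period: [5664, 12290, 9612, 20479, 26841]
Scenario B total after 2 periods: 74886
Difference B − A = 74886 − 73931 = 955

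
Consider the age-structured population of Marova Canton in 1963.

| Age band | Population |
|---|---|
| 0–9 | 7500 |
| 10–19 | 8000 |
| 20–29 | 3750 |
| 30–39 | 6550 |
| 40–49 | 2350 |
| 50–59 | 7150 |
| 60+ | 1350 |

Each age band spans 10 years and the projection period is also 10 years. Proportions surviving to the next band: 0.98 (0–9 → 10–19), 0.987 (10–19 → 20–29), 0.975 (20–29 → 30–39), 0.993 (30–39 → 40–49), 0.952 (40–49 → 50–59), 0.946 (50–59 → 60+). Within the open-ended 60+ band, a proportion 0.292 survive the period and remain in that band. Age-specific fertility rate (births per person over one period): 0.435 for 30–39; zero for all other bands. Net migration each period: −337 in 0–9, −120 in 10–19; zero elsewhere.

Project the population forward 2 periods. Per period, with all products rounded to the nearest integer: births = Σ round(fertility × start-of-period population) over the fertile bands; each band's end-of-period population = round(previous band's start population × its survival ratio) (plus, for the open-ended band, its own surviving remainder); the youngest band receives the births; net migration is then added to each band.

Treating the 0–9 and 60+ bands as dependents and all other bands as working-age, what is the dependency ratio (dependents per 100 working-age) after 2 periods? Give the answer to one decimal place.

20.2

— Period 1 —
Births: 6550 × 0.435 = 2849
10–19: 7500 × 0.98 = 7350
20–29: 8000 × 0.987 = 7896
30–39: 3750 × 0.975 = 3656
40–49: 6550 × 0.993 = 6504
50–59: 2350 × 0.952 = 2237
60+: 7150 × 0.946 + 1350 × 0.292 = 6764 + 394 = 7158
Net migration: 0–9 − 337 → 2512; 10–19 − 120 → 7230
Giving 2512 / 7230 / 7896 / 3656 / 6504 / 2237 / 7158.
— Period 2 —
Births: 3656 × 0.435 = 1590
10–19: 2512 × 0.98 = 2462
20–29: 7230 × 0.987 = 7136
30–39: 7896 × 0.975 = 7699
40–49: 3656 × 0.993 = 3630
50–59: 6504 × 0.952 = 6192
60+: 2237 × 0.946 + 7158 × 0.292 = 2116 + 2090 = 4206
Net migration: 0–9 − 337 → 1253; 10–19 − 120 → 2342
Giving 1253 / 2342 / 7136 / 7699 / 3630 / 6192 / 4206.
Dependents (band 0–9 + band 60+) = 1253 + 4206 = 5459; working-age = 26999; ratio = 5459/26999 × 100 = 20.2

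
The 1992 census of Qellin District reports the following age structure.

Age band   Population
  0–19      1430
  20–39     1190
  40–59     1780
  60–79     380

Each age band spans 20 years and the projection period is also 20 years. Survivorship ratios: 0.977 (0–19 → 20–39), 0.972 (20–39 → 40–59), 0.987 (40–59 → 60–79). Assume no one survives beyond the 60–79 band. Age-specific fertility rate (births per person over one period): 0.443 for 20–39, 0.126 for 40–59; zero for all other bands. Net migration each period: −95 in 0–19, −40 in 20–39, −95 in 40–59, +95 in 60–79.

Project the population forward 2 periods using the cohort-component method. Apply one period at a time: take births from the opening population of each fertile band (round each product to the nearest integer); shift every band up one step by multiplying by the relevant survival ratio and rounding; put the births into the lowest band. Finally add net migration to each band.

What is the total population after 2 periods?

Call the groups 1 to 4, youngest first.
Period 1.
Births: 1190 × 0.443 = 527  |  1780 × 0.126 = 224 — total 751
Group 2: 1430 × 0.977 = 1397
Group 3: 1190 × 0.972 = 1157
Group 4: 1780 × 0.987 = 1757
Net migration: Group 1 − 95 → 656; Group 2 − 40 → 1357; Group 3 − 95 → 1062; Group 4 + 95 → 1852
Giving 656 / 1357 / 1062 / 1852.
Period 2.
Births: 1357 × 0.443 = 601  |  1062 × 0.126 = 134 — total 735
Group 2: 656 × 0.977 = 641
Group 3: 1357 × 0.972 = 1319
Group 4: 1062 × 0.987 = 1048
Net migration: Group 1 − 95 → 640; Group 2 − 40 → 601; Group 3 − 95 → 1224; Group 4 + 95 → 1143
Giving 640 / 601 / 1224 / 1143.
Total after period 2: 640 + 601 + 1224 + 1143 = 3608

3608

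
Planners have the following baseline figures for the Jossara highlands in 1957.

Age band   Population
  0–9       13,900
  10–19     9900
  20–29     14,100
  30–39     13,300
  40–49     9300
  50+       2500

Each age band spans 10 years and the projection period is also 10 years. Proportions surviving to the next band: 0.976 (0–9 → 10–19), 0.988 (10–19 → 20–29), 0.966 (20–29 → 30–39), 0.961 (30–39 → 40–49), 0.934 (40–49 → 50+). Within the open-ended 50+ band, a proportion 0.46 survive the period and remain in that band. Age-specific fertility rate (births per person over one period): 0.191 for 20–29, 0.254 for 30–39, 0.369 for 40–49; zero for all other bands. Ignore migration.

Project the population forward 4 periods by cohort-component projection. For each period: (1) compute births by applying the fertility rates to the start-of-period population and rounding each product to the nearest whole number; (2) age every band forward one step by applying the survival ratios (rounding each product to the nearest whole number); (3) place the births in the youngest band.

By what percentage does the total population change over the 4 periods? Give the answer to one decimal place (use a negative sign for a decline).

5.6

(Bands numbered youngest = 1 to oldest = 6.)
— Period 1 —
Births: 14100 × 0.191 = 2693 ; 13300 × 0.254 = 3378 ; 9300 × 0.369 = 3432 → 9503
Band 2: 13900 × 0.976 = 13566
Band 3: 9900 × 0.988 = 9781
Band 4: 14100 × 0.966 = 13621
Band 5: 13300 × 0.961 = 12781
Band 6: 9300 × 0.934 + 2500 × 0.46 = 8686 + 1150 = 9836
Giving 9503 / 13566 / 9781 / 13621 / 12781 / 9836.
— Period 2 —
Births: 9781 × 0.191 = 1868 ; 13621 × 0.254 = 3460 ; 12781 × 0.369 = 4716 → 10044
Band 2: 9503 × 0.976 = 9275
Band 3: 13566 × 0.988 = 13403
Band 4: 9781 × 0.966 = 9448
Band 5: 13621 × 0.961 = 13090
Band 6: 12781 × 0.934 + 9836 × 0.46 = 11937 + 4525 = 16462
Giving 10044 / 9275 / 13403 / 9448 / 13090 / 16462.
— Period 3 —
Births: 13403 × 0.191 = 2560 ; 9448 × 0.254 = 2400 ; 13090 × 0.369 = 4830 → 9790
Band 2: 10044 × 0.976 = 9803
Band 3: 9275 × 0.988 = 9164
Band 4: 13403 × 0.966 = 12947
Band 5: 9448 × 0.961 = 9080
Band 6: 13090 × 0.934 + 16462 × 0.46 = 12226 + 7573 = 19799
Giving 9790 / 9803 / 9164 / 12947 / 9080 / 19799.
— Period 4 —
Births: 9164 × 0.191 = 1750 ; 12947 × 0.254 = 3289 ; 9080 × 0.369 = 3351 → 8390
Band 2: 9790 × 0.976 = 9555
Band 3: 9803 × 0.988 = 9685
Band 4: 9164 × 0.966 = 8852
Band 5: 12947 × 0.961 = 12442
Band 6: 9080 × 0.934 + 19799 × 0.46 = 8481 + 9108 = 17589
Giving 8390 / 9555 / 9685 / 8852 / 12442 / 17589.
Total: 63000 → 66513; change = 3513; percentage change = 5.6%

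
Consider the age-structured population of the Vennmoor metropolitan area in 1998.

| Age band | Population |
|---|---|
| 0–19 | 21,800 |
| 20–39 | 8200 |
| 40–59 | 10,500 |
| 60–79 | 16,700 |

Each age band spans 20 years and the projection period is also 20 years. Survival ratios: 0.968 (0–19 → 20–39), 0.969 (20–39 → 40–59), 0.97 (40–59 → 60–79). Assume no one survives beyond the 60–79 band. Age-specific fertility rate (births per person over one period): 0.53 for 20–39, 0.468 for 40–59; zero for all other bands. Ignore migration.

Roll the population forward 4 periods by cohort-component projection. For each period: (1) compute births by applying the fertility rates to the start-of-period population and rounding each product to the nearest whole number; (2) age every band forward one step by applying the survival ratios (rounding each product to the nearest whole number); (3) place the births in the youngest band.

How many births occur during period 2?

14903

Period 1.
Births: 8200 × 0.53 = 4346 ; 10500 × 0.468 = 4914 ⇒ total 9260
20–39: 21800 × 0.968 = 21102
40–59: 8200 × 0.969 = 7946
60–79: 10500 × 0.97 = 10185
End of period: [9260, 21102, 7946, 10185]
Period 2.
Births: 21102 × 0.53 = 11184 ; 7946 × 0.468 = 3719 ⇒ total 14903
20–39: 9260 × 0.968 = 8964
40–59: 21102 × 0.969 = 20448
60–79: 7946 × 0.97 = 7708
End of period: [14903, 8964, 20448, 7708]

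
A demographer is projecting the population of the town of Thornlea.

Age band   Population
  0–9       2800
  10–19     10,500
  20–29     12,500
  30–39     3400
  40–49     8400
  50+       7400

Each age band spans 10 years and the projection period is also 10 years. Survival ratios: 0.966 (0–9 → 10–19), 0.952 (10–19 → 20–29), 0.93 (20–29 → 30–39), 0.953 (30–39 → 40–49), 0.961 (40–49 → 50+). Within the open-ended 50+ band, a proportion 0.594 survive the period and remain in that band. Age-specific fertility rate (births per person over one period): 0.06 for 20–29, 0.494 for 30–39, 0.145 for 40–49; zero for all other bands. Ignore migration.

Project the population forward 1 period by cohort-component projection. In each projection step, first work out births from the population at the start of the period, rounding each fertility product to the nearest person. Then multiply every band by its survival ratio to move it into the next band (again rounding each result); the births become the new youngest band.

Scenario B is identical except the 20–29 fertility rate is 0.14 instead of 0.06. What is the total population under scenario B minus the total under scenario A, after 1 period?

After projecting period 1:
Births: 12500 × 0.06 = 750, 3400 × 0.494 = 1680, 8400 × 0.145 = 1218 → total 3648
10–19: 2800 × 0.966 = 2705
20–29: 10500 × 0.952 = 9996
30–39: 12500 × 0.93 = 11625
40–49: 3400 × 0.953 = 3240
50+: 8400 × 0.961 + 7400 × 0.594 = 8072 + 4396 = 12468
End of period: [3648, 2705, 9996, 11625, 3240, 12468]
Scenario A total after 1 period: 43682
Scenario B projection —
After projecting period 1:
Births: 12500 × 0.14 = 1750, 3400 × 0.494 = 1680, 8400 × 0.145 = 1218 → total 4648
10–19: 2800 × 0.966 = 2705
20–29: 10500 × 0.952 = 9996
30–39: 12500 × 0.93 = 11625
40–49: 3400 × 0.953 = 3240
50+: 8400 × 0.961 + 7400 × 0.594 = 8072 + 4396 = 12468
End of period: [4648, 2705, 9996, 11625, 3240, 12468]
Scenario B total after 1 period: 44682
Difference B − A = 44682 − 43682 = 1000

1000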